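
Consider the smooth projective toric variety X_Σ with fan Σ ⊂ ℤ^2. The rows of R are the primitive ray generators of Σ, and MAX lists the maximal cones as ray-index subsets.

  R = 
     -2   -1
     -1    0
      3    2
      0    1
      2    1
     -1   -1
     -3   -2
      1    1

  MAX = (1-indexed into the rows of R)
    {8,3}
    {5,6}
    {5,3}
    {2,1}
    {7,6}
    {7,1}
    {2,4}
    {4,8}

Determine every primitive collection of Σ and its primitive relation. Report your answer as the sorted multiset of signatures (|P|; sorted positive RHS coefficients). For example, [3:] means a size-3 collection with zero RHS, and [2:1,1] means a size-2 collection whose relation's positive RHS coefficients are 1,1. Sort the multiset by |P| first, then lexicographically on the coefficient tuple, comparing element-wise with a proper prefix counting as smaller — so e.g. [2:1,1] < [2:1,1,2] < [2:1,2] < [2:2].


Δ(Σ) — 8 vertices, 20 min non-faces:

  P={1,5}:  v_{1} + v_{5} = 0  ⟹  sig = [2:]
  P={3,7}:  v_{3} + v_{7} = 0  ⟹  sig = [2:]
  P={6,8}:  v_{6} + v_{8} = 0  ⟹  sig = [2:]
  P={1,3}:  v_{1} + v_{3} = v_{8}  ⟹  sig = [2:1]
  P={1,6}:  v_{1} + v_{6} = v_{7}  ⟹  sig = [2:1]
  P={1,8}:  v_{1} + v_{8} = v_{2}  ⟹  sig = [2:1]
  P={2,5}:  v_{2} + v_{5} = v_{8}  ⟹  sig = [2:1]
  P={2,6}:  v_{2} + v_{6} = v_{1}  ⟹  sig = [2:1]
  P={2,8}:  v_{2} + v_{8} = v_{4}  ⟹  sig = [2:1]
  P={3,6}:  v_{3} + v_{6} = v_{5}  ⟹  sig = [2:1]
  P={4,6}:  v_{4} + v_{6} = v_{2}  ⟹  sig = [2:1]
  P={5,7}:  v_{5} + v_{7} = v_{6}  ⟹  sig = [2:1]
  P={5,8}:  v_{5} + v_{8} = v_{3}  ⟹  sig = [2:1]
  P={7,8}:  v_{7} + v_{8} = v_{1}  ⟹  sig = [2:1]
  P={4,7}:  v_{4} + v_{7} = v_{1} + v_{2}  ⟹  sig = [2:1,1]
  P={1,4}:  v_{1} + v_{4} = 2·v_{2}  ⟹  sig = [2:2]
  P={2,3}:  v_{2} + v_{3} = 2·v_{8}  ⟹  sig = [2:2]
  P={2,7}:  v_{2} + v_{7} = 2·v_{1}  ⟹  sig = [2:2]
  P={4,5}:  v_{4} + v_{5} = 2·v_{8}  ⟹  sig = [2:2]
  P={3,4}:  v_{3} + v_{4} = 3·v_{8}  ⟹  sig = [2:3]

so the primitive-relation signature multiset is
[[2:], [2:], [2:], [2:1], [2:1], [2:1], [2:1], [2:1], [2:1], [2:1], [2:1], [2:1], [2:1], [2:1], [2:1,1], [2:2], [2:2], [2:2], [2:2], [2:3]]


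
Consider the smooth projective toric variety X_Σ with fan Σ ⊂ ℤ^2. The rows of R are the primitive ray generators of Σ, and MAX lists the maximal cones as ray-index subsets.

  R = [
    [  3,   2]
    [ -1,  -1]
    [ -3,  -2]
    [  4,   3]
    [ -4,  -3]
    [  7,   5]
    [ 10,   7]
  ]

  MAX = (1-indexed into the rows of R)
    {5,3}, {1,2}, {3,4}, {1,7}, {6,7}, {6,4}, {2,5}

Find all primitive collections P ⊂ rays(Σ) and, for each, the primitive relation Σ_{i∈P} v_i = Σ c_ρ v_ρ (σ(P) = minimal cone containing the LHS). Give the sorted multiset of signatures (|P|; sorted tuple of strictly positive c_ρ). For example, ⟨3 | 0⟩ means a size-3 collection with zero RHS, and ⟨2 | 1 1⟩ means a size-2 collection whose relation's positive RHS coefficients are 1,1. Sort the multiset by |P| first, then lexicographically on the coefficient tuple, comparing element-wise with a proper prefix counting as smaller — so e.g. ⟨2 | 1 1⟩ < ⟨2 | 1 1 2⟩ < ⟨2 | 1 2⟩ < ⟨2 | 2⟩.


The 14 primitive collections of Σ (r=7, n=2):

  P = {1,3}:  v_{1} + v_{3} = 0  ⇒ sig = ⟨2 | 0⟩
  P = {4,5}:  v_{4} + v_{5} = 0  ⇒ sig = ⟨2 | 0⟩
  P = {1,4}:  v_{1} + v_{4} = v_{6}  ⇒ sig = ⟨2 | 1⟩
  P = {1,5}:  v_{1} + v_{5} = v_{2}  ⇒ sig = ⟨2 | 1⟩
  P = {1,6}:  v_{1} + v_{6} = v_{7}  ⇒ sig = ⟨2 | 1⟩
  P = {2,3}:  v_{2} + v_{3} = v_{5}  ⇒ sig = ⟨2 | 1⟩
  P = {2,4}:  v_{2} + v_{4} = v_{1}  ⇒ sig = ⟨2 | 1⟩
  P = {3,6}:  v_{3} + v_{6} = v_{4}  ⇒ sig = ⟨2 | 1⟩
  P = {3,7}:  v_{3} + v_{7} = v_{6}  ⇒ sig = ⟨2 | 1⟩
  P = {5,6}:  v_{5} + v_{6} = v_{1}  ⇒ sig = ⟨2 | 1⟩
  P = {2,6}:  v_{2} + v_{6} = 2·v_{1}  ⇒ sig = ⟨2 | 2⟩
  P = {4,7}:  v_{4} + v_{7} = 2·v_{6}  ⇒ sig = ⟨2 | 2⟩
  P = {5,7}:  v_{5} + v_{7} = 2·v_{1}  ⇒ sig = ⟨2 | 2⟩
  P = {2,7}:  v_{2} + v_{7} = 3·v_{1}  ⇒ sig = ⟨2 | 3⟩

Sorted signature multiset PRS(X):
[⟨2 | 0⟩, ⟨2 | 0⟩, ⟨2 | 1⟩, ⟨2 | 1⟩, ⟨2 | 1⟩, ⟨2 | 1⟩, ⟨2 | 1⟩, ⟨2 | 1⟩, ⟨2 | 1⟩, ⟨2 | 1⟩, ⟨2 | 2⟩, ⟨2 | 2⟩, ⟨2 | 2⟩, ⟨2 | 3⟩]


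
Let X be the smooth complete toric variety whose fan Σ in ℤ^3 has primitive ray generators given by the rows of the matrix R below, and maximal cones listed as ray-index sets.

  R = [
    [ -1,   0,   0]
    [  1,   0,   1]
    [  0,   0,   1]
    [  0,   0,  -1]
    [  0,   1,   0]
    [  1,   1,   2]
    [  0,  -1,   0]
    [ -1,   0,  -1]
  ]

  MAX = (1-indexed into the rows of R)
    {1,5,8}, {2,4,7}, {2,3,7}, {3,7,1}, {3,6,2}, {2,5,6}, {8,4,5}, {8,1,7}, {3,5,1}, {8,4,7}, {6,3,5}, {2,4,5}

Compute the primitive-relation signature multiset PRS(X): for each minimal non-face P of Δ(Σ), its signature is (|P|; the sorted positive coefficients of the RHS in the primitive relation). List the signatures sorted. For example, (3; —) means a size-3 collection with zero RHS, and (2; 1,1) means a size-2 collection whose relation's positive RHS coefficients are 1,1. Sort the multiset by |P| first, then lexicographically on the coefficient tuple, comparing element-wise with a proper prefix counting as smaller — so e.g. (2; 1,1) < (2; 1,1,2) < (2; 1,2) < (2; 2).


The 11 primitive collections of Σ (r=8, n=3):

  P={2,8}:  v_{2} + v_{8} = 0  ⇒ sig = (2; —)
  P={3,4}:  v_{3} + v_{4} = 0  ⇒ sig = (2; —)
  P={5,7}:  v_{5} + v_{7} = 0  ⇒ sig = (2; —)
  P={1,2}:  v_{1} + v_{2} = v_{3}  ⇒ sig = (2; 1)
  P={1,4}:  v_{1} + v_{4} = v_{8}  ⇒ sig = (2; 1)
  P={3,8}:  v_{3} + v_{8} = v_{1}  ⇒ sig = (2; 1)
  P={4,6}:  v_{4} + v_{6} = v_{2} + v_{5}  ⇒ sig = (2; 1,1)
  P={6,7}:  v_{6} + v_{7} = v_{2} + v_{3}  ⇒ sig = (2; 1,1)
  P={6,8}:  v_{6} + v_{8} = v_{3} + v_{5}  ⇒ sig = (2; 1,1)
  P={1,6}:  v_{1} + v_{6} = 2·v_{3} + v_{5}  ⇒ sig = (2; 1,2)
  P={2,3,5}:  v_{2} + v_{3} + v_{5} = v_{6}  ⇒ sig = (3; 1)

Sorted signature multiset PRS(X):
[(2; —), (2; —), (2; —), (2; 1), (2; 1), (2; 1), (2; 1,1), (2; 1,1), (2; 1,1), (2; 1,2), (3; 1)]


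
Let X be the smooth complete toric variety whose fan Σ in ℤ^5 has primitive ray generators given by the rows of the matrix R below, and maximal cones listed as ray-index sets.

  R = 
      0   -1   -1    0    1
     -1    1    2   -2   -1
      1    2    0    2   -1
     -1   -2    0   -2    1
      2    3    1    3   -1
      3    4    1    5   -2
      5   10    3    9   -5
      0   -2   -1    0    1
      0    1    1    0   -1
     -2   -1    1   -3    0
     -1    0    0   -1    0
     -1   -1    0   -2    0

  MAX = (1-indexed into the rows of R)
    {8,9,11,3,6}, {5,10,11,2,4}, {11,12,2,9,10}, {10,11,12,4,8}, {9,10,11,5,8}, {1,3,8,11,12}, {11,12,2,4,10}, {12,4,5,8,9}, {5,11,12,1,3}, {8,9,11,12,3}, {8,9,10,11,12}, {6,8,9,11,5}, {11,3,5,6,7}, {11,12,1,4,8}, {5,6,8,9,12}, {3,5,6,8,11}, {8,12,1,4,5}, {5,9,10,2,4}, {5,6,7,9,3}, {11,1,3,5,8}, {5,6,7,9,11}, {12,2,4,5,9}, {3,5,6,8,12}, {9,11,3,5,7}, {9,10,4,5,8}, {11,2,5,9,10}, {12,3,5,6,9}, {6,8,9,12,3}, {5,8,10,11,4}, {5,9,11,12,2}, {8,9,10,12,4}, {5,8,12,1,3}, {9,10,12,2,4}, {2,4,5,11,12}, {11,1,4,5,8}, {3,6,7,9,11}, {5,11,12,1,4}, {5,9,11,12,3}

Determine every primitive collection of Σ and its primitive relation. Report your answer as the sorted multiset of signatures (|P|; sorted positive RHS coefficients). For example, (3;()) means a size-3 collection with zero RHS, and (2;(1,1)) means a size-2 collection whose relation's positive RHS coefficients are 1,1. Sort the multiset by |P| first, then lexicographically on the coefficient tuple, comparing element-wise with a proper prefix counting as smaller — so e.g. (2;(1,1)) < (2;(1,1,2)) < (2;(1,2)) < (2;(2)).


Δ(Σ) — 12 vertices, 23 min non-faces:

  • {1,9}:  v_{1} + v_{9} = 0 — sig = (2;())
  • {3,4}:  v_{3} + v_{4} = 0 — sig = (2;())
  • {1,10}:  v_{1} + v_{10} = v_{4} + v_{11} — sig = (2;(1,1))
  • {2,8}:  v_{2} + v_{8} = v_{4} + v_{9} — sig = (2;(1,1))
  • {3,10}:  v_{3} + v_{10} = v_{9} + v_{11} — sig = (2;(1,1))
  • {1,6}:  v_{1} + v_{6} = v_{3} + v_{5} + v_{8} — sig = (2;(1,1,1))
  • {4,6}:  v_{4} + v_{6} = v_{5} + v_{8} + v_{9} — sig = (2;(1,1,1))
  • {1,2}:  v_{1} + v_{2} = v_{4} + v_{5} + v_{11} + v_{12} — sig = (2;(1,1,1,1))
  • {1,7}:  v_{1} + v_{7} = v_{3} + v_{5} + v_{6} + v_{11} — sig = (2;(1,1,1,1))
  • {2,3}:  v_{2} + v_{3} = v_{5} + v_{9} + v_{11} + v_{12} — sig = (2;(1,1,1,1))
  • {4,7}:  v_{4} + v_{7} = v_{5} + v_{6} + v_{9} + v_{11} — sig = (2;(1,1,1,1))
  • {6,10}:  v_{6} + v_{10} = v_{5} + v_{8} + 2·v_{9} + v_{11} — sig = (2;(1,1,1,2))
  • {7,10}:  v_{7} + v_{10} = v_{5} + v_{6} + 2·v_{9} + 2·v_{11} — sig = (2;(1,1,2,2))
  • {2,7}:  v_{2} + v_{7} = v_{3} + 2·v_{5} + 3·v_{9} + v_{11} — sig = (2;(1,1,2,3))
  • {2,6}:  v_{2} + v_{6} = v_{5} + 2·v_{9} — sig = (2;(1,2))
  • {7,8}:  v_{7} + v_{8} = 2·v_{6} + v_{11} — sig = (2;(1,2))
  • {7,12}:  v_{7} + v_{12} = 2·v_{3} + v_{5} + 2·v_{9} — sig = (2;(1,2,2))
  • {4,9,11}:  v_{4} + v_{9} + v_{11} = v_{10} — sig = (3;(1))
  • {5,10,12}:  v_{5} + v_{10} + v_{12} = v_{2} — sig = (3;(1))
  • {6,11,12}:  v_{6} + v_{11} + v_{12} = v_{3} + v_{9} — sig = (3;(1,1))
  • {5,8,11,12}:  v_{5} + v_{8} + v_{11} + v_{12} = 0 — sig = (4;())
  • {3,5,8,9}:  v_{3} + v_{5} + v_{8} + v_{9} = v_{6} — sig = (4;(1))
  • {3,5,6,9,11}:  v_{3} + v_{5} + v_{6} + v_{9} + v_{11} = v_{7} — sig = (5;(1))

so the primitive-relation signature multiset is
    (2;())
    (2;())
    (2;(1,1))
    (2;(1,1))
    (2;(1,1))
    (2;(1,1,1))
    (2;(1,1,1))
    (2;(1,1,1,1))
    (2;(1,1,1,1))
    (2;(1,1,1,1))
    (2;(1,1,1,1))
    (2;(1,1,1,2))
    (2;(1,1,2,2))
    (2;(1,1,2,3))
    (2;(1,2))
    (2;(1,2))
    (2;(1,2,2))
    (3;(1))
    (3;(1))
    (3;(1,1))
    (4;())
    (4;(1))
    (5;(1))


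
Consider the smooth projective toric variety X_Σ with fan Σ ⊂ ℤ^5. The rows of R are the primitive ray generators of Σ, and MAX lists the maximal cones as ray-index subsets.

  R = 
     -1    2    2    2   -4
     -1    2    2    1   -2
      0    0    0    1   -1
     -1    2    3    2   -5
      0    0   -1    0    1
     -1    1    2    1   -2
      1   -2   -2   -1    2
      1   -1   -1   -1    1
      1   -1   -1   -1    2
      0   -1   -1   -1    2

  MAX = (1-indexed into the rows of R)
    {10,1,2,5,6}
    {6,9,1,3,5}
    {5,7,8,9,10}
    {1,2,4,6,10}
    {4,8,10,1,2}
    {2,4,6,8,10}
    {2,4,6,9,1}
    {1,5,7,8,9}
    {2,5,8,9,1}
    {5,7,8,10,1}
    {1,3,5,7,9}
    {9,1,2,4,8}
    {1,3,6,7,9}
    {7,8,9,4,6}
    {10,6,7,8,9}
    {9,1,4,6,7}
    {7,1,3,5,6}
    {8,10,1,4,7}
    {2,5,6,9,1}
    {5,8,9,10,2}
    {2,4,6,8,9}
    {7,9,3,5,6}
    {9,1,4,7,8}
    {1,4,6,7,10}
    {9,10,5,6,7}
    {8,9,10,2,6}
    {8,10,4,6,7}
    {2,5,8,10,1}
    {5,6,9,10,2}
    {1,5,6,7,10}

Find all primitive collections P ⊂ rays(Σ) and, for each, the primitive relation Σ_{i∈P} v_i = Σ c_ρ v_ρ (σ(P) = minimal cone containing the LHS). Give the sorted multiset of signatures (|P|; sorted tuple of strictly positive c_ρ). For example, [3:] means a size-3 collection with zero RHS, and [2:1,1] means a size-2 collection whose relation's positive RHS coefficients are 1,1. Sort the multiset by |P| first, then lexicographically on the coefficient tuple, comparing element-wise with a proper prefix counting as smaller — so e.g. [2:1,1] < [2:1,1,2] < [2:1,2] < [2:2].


The 11 primitive collections of Σ (r=10, n=5):

  P = {2,7}:  v_{2} + v_{7} = 0 ; sig = [2:]
  P = {4,5}:  v_{4} + v_{5} = v_{1} ; sig = [2:1]
  P = {3,8}:  v_{3} + v_{8} = v_{1} + v_{7} + v_{9} ; sig = [2:1,1,1]
  P = {3,10}:  v_{3} + v_{10} = v_{5} + v_{6} + v_{7} ; sig = [2:1,1,1]
  P = {2,3}:  v_{2} + v_{3} = v_{1} + v_{5} + v_{6} + v_{9} ; sig = [2:1,1,1,1]
  P = {3,4}:  v_{3} + v_{4} = 2·v_{1} + v_{6} + v_{7} + v_{9} ; sig = [2:1,1,1,2]
  P = {1,9,10}:  v_{1} + v_{9} + v_{10} = 0 ; sig = [3:]
  P = {5,6,8}:  v_{5} + v_{6} + v_{8} = 0 ; sig = [3:]
  P = {1,6,8}:  v_{1} + v_{6} + v_{8} = v_{4} ; sig = [3:1]
  P = {4,9,10}:  v_{4} + v_{9} + v_{10} = v_{6} + v_{8} ; sig = [3:1,1]
  P = {1,5,6,7,9}:  v_{1} + v_{5} + v_{6} + v_{7} + v_{9} = v_{3} ; sig = [5:1]

Sorted signature multiset PRS(X):
{ [2:],  [2:1],  [2:1,1,1] ×2,  [2:1,1,1,1],  [2:1,1,1,2],  [3:] ×2,  [3:1],  [3:1,1],  [5:1] }


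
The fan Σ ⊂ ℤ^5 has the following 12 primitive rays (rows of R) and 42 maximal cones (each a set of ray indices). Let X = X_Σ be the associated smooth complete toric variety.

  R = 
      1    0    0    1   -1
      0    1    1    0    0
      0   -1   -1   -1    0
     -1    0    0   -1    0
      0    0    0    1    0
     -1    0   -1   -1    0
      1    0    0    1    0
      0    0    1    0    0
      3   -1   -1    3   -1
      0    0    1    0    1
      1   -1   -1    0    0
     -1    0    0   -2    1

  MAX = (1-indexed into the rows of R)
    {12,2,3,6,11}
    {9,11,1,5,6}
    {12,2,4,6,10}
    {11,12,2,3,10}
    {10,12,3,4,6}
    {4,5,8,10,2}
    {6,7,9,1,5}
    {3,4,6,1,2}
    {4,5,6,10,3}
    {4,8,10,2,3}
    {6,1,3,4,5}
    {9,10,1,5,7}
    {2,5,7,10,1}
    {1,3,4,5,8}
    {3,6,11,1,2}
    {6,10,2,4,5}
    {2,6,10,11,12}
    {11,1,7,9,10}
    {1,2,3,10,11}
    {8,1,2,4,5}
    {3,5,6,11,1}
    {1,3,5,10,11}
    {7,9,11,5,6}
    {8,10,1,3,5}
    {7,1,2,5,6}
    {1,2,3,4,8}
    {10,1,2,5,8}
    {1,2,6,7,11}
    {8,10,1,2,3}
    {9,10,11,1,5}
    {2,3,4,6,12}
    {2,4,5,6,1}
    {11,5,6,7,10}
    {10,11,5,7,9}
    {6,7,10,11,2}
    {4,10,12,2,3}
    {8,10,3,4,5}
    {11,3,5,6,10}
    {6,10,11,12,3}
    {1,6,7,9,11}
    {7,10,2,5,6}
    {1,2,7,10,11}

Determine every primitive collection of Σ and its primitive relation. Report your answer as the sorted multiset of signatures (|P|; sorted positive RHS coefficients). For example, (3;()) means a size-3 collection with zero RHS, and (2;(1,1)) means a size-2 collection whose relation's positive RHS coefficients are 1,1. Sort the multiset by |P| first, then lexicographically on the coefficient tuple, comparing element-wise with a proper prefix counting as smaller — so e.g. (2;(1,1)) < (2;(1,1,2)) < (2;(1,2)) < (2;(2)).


Σ has 22 primitive collections:

  {4,7}:  v_{4} + v_{7} = 0  ⇒ sig = (2;())
  {3,7}:  v_{3} + v_{7} = v_{11}  ⇒ sig = (2;(1))
  {4,11}:  v_{4} + v_{11} = v_{3}  ⇒ sig = (2;(1))
  {6,8}:  v_{6} + v_{8} = v_{4}  ⇒ sig = (2;(1))
  {1,12}:  v_{1} + v_{12} = v_{2} + v_{3}  ⇒ sig = (2;(1,1))
  {5,12}:  v_{5} + v_{12} = v_{6} + v_{10}  ⇒ sig = (2;(1,1))
  {7,8}:  v_{7} + v_{8} = v_{1} + v_{10}  ⇒ sig = (2;(1,1))
  {9,12}:  v_{9} + v_{12} = v_{7} + v_{11}  ⇒ sig = (2;(1,1))
  {4,9}:  v_{4} + v_{9} = v_{1} + v_{5} + v_{11}  ⇒ sig = (2;(1,1,1))
  {8,11}:  v_{8} + v_{11} = v_{1} + v_{3} + v_{10}  ⇒ sig = (2;(1,1,1))
  {7,12}:  v_{7} + v_{12} = v_{2} + v_{6} + v_{10} + v_{11}  ⇒ sig = (2;(1,1,1,1))
  {8,12}:  v_{8} + v_{12} = v_{2} + v_{3} + v_{4} + v_{10}  ⇒ sig = (2;(1,1,1,1))
  {8,9}:  v_{8} + v_{9} = 2·v_{1} + v_{5} + v_{10} + v_{11}  ⇒ sig = (2;(1,1,1,2))
  {3,9}:  v_{3} + v_{9} = v_{1} + v_{5} + 2·v_{11}  ⇒ sig = (2;(1,1,2))
  {2,9}:  v_{2} + v_{9} = v_{1} + 2·v_{7}  ⇒ sig = (2;(1,2))
  {1,6,10}:  v_{1} + v_{6} + v_{10} = 0  ⇒ sig = (3;())
  {2,3,5}:  v_{2} + v_{3} + v_{5} = 0  ⇒ sig = (3;())
  {1,4,10}:  v_{1} + v_{4} + v_{10} = v_{8}  ⇒ sig = (3;(1))
  {2,5,11}:  v_{2} + v_{5} + v_{11} = v_{7}  ⇒ sig = (3;(1))
  {6,9,10}:  v_{6} + v_{9} + v_{10} = v_{5} + v_{7} + v_{11}  ⇒ sig = (3;(1,1,1))
  {1,5,7,11}:  v_{1} + v_{5} + v_{7} + v_{11} = v_{9}  ⇒ sig = (4;(1))
  {2,3,6,10}:  v_{2} + v_{3} + v_{6} + v_{10} = v_{12}  ⇒ sig = (4;(1))

Sorted signature multiset PRS(X):
{ (2;()),  (2;(1)) ×3,  (2;(1,1)) ×4,  (2;(1,1,1)) ×2,  (2;(1,1,1,1)) ×2,  (2;(1,1,1,2)),  (2;(1,1,2)),  (2;(1,2)),  (3;()) ×2,  (3;(1)) ×2,  (3;(1,1,1)),  (4;(1)) ×2 }


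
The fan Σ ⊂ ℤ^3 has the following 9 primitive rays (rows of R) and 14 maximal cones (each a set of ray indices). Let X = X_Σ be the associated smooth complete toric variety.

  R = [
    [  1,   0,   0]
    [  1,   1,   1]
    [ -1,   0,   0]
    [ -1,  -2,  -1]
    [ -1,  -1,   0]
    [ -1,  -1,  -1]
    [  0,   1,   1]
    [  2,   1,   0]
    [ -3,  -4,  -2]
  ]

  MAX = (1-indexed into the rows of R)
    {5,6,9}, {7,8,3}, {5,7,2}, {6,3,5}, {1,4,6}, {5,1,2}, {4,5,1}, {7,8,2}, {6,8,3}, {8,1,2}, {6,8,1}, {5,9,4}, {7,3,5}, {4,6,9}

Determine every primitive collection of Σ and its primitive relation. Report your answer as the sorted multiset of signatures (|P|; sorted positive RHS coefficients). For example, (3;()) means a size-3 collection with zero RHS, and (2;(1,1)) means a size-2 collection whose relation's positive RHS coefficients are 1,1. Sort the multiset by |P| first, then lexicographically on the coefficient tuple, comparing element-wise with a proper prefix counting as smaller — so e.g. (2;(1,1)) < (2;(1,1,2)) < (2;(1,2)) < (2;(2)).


Σ has 17 primitive collections:

  P={1,3}:  v_{1} + v_{3} = 0  ⟹  sig = (2;())
  P={2,6}:  v_{2} + v_{6} = 0  ⟹  sig = (2;())
  P={1,7}:  v_{1} + v_{7} = v_{2}  ⟹  sig = (2;(1))
  P={2,3}:  v_{2} + v_{3} = v_{7}  ⟹  sig = (2;(1))
  P={4,7}:  v_{4} + v_{7} = v_{5}  ⟹  sig = (2;(1))
  P={5,8}:  v_{5} + v_{8} = v_{1}  ⟹  sig = (2;(1))
  P={6,7}:  v_{6} + v_{7} = v_{3}  ⟹  sig = (2;(1))
  P={2,4}:  v_{2} + v_{4} = v_{1} + v_{5}  ⟹  sig = (2;(1,1))
  P={2,9}:  v_{2} + v_{9} = v_{4} + v_{5}  ⟹  sig = (2;(1,1))
  P={3,4}:  v_{3} + v_{4} = v_{5} + v_{6}  ⟹  sig = (2;(1,1))
  P={8,9}:  v_{8} + v_{9} = v_{1} + v_{4} + v_{6}  ⟹  sig = (2;(1,1,1))
  P={4,8}:  v_{4} + v_{8} = 2·v_{1} + v_{6}  ⟹  sig = (2;(1,2))
  P={7,9}:  v_{7} + v_{9} = 2·v_{5} + v_{6}  ⟹  sig = (2;(1,2))
  P={1,9}:  v_{1} + v_{9} = 2·v_{4}  ⟹  sig = (2;(2))
  P={3,9}:  v_{3} + v_{9} = 2·v_{5} + 2·v_{6}  ⟹  sig = (2;(2,2))
  P={1,5,6}:  v_{1} + v_{5} + v_{6} = v_{4}  ⟹  sig = (3;(1))
  P={4,5,6}:  v_{4} + v_{5} + v_{6} = v_{9}  ⟹  sig = (3;(1))

Hence PRS(X_Σ) =
{ (2;()) ×2,  (2;(1)) ×5,  (2;(1,1)) ×3,  (2;(1,1,1)),  (2;(1,2)) ×2,  (2;(2)),  (2;(2,2)),  (3;(1)) ×2 }


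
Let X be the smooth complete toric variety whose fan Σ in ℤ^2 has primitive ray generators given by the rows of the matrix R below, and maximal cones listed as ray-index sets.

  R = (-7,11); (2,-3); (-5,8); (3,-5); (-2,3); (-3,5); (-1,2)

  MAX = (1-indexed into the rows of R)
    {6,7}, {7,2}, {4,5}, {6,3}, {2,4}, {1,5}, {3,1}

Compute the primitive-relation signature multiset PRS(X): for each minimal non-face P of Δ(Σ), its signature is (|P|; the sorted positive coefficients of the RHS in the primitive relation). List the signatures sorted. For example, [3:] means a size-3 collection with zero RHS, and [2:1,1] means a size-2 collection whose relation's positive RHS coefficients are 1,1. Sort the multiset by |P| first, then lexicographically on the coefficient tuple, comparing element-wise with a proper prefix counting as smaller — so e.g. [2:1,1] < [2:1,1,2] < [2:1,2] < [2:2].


The 14 primitive collections of Σ (r=7, n=2):

  P={2,5}:  v_{2} + v_{5} = 0  ⟹  sig = [2:]
  P={4,6}:  v_{4} + v_{6} = 0  ⟹  sig = [2:]
  P={1,2}:  v_{1} + v_{2} = v_{3}  ⟹  sig = [2:1]
  P={2,3}:  v_{2} + v_{3} = v_{6}  ⟹  sig = [2:1]
  P={2,6}:  v_{2} + v_{6} = v_{7}  ⟹  sig = [2:1]
  P={3,4}:  v_{3} + v_{4} = v_{5}  ⟹  sig = [2:1]
  P={3,5}:  v_{3} + v_{5} = v_{1}  ⟹  sig = [2:1]
  P={4,7}:  v_{4} + v_{7} = v_{2}  ⟹  sig = [2:1]
  P={5,6}:  v_{5} + v_{6} = v_{3}  ⟹  sig = [2:1]
  P={5,7}:  v_{5} + v_{7} = v_{6}  ⟹  sig = [2:1]
  P={1,7}:  v_{1} + v_{7} = v_{3} + v_{6}  ⟹  sig = [2:1,1]
  P={1,4}:  v_{1} + v_{4} = 2·v_{5}  ⟹  sig = [2:2]
  P={1,6}:  v_{1} + v_{6} = 2·v_{3}  ⟹  sig = [2:2]
  P={3,7}:  v_{3} + v_{7} = 2·v_{6}  ⟹  sig = [2:2]

Hence PRS(X_Σ) =
    [2:]
    [2:]
    [2:1]
    [2:1]
    [2:1]
    [2:1]
    [2:1]
    [2:1]
    [2:1]
    [2:1]
    [2:1,1]
    [2:2]
    [2:2]
    [2:2]


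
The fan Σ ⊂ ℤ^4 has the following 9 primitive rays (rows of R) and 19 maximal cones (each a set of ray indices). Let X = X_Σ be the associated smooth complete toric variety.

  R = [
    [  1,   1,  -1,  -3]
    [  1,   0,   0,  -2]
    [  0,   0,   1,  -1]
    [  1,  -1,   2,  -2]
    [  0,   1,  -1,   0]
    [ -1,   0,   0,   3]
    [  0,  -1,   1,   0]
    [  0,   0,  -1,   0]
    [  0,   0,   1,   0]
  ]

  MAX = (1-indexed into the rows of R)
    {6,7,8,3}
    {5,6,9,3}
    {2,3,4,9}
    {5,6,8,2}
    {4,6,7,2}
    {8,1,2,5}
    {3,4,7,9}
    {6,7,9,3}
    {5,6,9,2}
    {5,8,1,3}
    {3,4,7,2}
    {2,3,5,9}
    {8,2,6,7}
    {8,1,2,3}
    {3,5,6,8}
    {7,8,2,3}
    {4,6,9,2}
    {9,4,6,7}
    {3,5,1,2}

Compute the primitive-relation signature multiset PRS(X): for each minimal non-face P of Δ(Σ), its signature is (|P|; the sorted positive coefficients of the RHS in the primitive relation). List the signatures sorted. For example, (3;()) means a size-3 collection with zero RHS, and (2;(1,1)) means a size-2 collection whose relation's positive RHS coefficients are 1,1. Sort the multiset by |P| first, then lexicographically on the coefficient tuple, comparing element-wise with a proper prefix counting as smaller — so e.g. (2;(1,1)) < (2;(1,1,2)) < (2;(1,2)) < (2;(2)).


12 minimal non-faces of Δ(Σ) (on 9 rays):

  • {5,7}:  v_{5} + v_{7} = 0  ⟹  sig = (2;())
  • {8,9}:  v_{8} + v_{9} = 0  ⟹  sig = (2;())
  • {1,6}:  v_{1} + v_{6} = v_{5}  ⟹  sig = (2;(1))
  • {4,5}:  v_{4} + v_{5} = v_{2} + v_{9}  ⟹  sig = (2;(1,1))
  • {4,8}:  v_{4} + v_{8} = v_{2} + v_{7}  ⟹  sig = (2;(1,1))
  • {1,7}:  v_{1} + v_{7} = v_{2} + v_{3} + v_{8}  ⟹  sig = (2;(1,1,1))
  • {1,9}:  v_{1} + v_{9} = v_{2} + v_{3} + v_{5}  ⟹  sig = (2;(1,1,1))
  • {1,4}:  v_{1} + v_{4} = 2·v_{2} + v_{3}  ⟹  sig = (2;(1,2))
  • {2,3,6}:  v_{2} + v_{3} + v_{6} = v_{9}  ⟹  sig = (3;(1))
  • {2,7,9}:  v_{2} + v_{7} + v_{9} = v_{4}  ⟹  sig = (3;(1))
  • {3,4,6}:  v_{3} + v_{4} + v_{6} = v_{7} + 2·v_{9}  ⟹  sig = (3;(1,2))
  • {2,3,5,8}:  v_{2} + v_{3} + v_{5} + v_{8} = v_{1}  ⟹  sig = (4;(1))

Hence PRS(X_Σ) =
{ (2;()) ×2,  (2;(1)),  (2;(1,1)) ×2,  (2;(1,1,1)) ×2,  (2;(1,2)),  (3;(1)) ×2,  (3;(1,2)),  (4;(1)) }


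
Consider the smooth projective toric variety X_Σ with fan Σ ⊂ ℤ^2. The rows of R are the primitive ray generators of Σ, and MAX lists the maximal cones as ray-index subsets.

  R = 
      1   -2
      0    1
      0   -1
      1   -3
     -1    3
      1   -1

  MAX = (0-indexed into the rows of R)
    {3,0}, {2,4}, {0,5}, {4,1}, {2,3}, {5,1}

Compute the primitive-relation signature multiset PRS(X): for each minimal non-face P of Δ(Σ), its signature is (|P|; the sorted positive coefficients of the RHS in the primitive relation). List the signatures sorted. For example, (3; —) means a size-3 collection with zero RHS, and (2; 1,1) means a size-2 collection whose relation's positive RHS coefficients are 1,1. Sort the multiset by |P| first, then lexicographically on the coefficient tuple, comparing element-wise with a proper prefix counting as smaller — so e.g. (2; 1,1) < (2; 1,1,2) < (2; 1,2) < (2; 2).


The 9 primitive collections of Σ (r=6, n=2):

  P = {1,2}:  v_{1} + v_{2} = 0  →  sig = (2; —)
  P = {3,4}:  v_{3} + v_{4} = 0  →  sig = (2; —)
  P = {0,1}:  v_{0} + v_{1} = v_{5}  →  sig = (2; 1)
  P = {0,2}:  v_{0} + v_{2} = v_{3}  →  sig = (2; 1)
  P = {0,4}:  v_{0} + v_{4} = v_{1}  →  sig = (2; 1)
  P = {1,3}:  v_{1} + v_{3} = v_{0}  →  sig = (2; 1)
  P = {2,5}:  v_{2} + v_{5} = v_{0}  →  sig = (2; 1)
  P = {3,5}:  v_{3} + v_{5} = 2·v_{0}  →  sig = (2; 2)
  P = {4,5}:  v_{4} + v_{5} = 2·v_{1}  →  sig = (2; 2)

so the primitive-relation signature multiset is
    (2; —)
    (2; —)
    (2; 1)
    (2; 1)
    (2; 1)
    (2; 1)
    (2; 1)
    (2; 2)
    (2; 2)


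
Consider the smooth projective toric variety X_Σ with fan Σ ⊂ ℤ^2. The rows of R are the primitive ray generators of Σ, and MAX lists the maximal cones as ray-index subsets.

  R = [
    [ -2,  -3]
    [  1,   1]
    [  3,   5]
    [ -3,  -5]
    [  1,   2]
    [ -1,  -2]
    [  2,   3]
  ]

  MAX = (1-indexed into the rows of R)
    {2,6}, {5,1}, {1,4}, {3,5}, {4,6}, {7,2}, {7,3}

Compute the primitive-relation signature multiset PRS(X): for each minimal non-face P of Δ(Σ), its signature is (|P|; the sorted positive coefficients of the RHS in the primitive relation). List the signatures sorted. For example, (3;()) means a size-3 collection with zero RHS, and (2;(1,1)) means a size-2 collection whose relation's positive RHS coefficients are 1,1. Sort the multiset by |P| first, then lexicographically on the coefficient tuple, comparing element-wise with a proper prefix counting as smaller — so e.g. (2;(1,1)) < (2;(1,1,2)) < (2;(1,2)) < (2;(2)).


|primitive collections| = 14. Relations:

  P={1,7}:  v_{1} + v_{7} = 0 — sig = (2;())
  P={3,4}:  v_{3} + v_{4} = 0 — sig = (2;())
  P={5,6}:  v_{5} + v_{6} = 0 — sig = (2;())
  P={1,2}:  v_{1} + v_{2} = v_{6} — sig = (2;(1))
  P={1,3}:  v_{1} + v_{3} = v_{5} — sig = (2;(1))
  P={1,6}:  v_{1} + v_{6} = v_{4} — sig = (2;(1))
  P={2,5}:  v_{2} + v_{5} = v_{7} — sig = (2;(1))
  P={3,6}:  v_{3} + v_{6} = v_{7} — sig = (2;(1))
  P={4,5}:  v_{4} + v_{5} = v_{1} — sig = (2;(1))
  P={4,7}:  v_{4} + v_{7} = v_{6} — sig = (2;(1))
  P={5,7}:  v_{5} + v_{7} = v_{3} — sig = (2;(1))
  P={6,7}:  v_{6} + v_{7} = v_{2} — sig = (2;(1))
  P={2,3}:  v_{2} + v_{3} = 2·v_{7} — sig = (2;(2))
  P={2,4}:  v_{2} + v_{4} = 2·v_{6} — sig = (2;(2))

Sorted signature multiset PRS(X):
[(2;()), (2;()), (2;()), (2;(1)), (2;(1)), (2;(1)), (2;(1)), (2;(1)), (2;(1)), (2;(1)), (2;(1)), (2;(1)), (2;(2)), (2;(2))]


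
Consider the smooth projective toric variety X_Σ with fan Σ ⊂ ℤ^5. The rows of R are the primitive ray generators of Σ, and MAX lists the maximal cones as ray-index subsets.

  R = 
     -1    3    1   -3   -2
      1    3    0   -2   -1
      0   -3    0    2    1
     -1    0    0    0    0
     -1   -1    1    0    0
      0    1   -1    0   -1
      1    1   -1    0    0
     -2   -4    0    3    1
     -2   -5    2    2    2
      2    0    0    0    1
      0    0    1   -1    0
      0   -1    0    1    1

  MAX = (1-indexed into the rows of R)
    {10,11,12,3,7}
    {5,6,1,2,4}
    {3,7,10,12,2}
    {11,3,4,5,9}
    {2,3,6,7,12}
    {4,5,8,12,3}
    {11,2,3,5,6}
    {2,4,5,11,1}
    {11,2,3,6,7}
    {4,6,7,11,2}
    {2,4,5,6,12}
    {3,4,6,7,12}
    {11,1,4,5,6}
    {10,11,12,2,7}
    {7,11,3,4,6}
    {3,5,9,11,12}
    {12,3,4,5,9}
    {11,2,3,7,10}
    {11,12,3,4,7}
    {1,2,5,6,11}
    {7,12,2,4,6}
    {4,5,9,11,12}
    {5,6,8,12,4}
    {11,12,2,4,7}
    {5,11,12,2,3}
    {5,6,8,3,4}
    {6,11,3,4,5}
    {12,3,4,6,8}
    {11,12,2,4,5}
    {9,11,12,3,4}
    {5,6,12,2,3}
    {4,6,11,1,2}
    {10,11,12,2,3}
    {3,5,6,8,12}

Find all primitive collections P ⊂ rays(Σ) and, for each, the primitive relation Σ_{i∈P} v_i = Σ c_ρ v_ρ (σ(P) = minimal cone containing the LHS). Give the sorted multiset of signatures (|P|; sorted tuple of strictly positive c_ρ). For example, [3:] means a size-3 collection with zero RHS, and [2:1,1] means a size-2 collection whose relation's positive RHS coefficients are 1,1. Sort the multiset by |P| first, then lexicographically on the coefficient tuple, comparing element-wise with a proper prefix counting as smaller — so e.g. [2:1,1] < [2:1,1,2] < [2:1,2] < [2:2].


Σ has 25 primitive collections:

  • {5,7}:  v_{5} + v_{7} = 0 — sig = [2:]
  • {1,10}:  v_{1} + v_{10} = v_{2} + v_{11} — sig = [2:1,1]
  • {8,10}:  v_{8} + v_{10} = v_{3} + v_{12} — sig = [2:1,1]
  • {1,3}:  v_{1} + v_{3} = v_{5} + v_{6} + v_{11} — sig = [2:1,1,1]
  • {1,12}:  v_{1} + v_{12} = v_{2} + v_{4} + v_{5} — sig = [2:1,1,1]
  • {2,8}:  v_{2} + v_{8} = v_{5} + v_{6} + v_{12} — sig = [2:1,1,1]
  • {2,9}:  v_{2} + v_{9} = v_{5} + v_{11} + v_{12} — sig = [2:1,1,1]
  • {4,10}:  v_{4} + v_{10} = v_{7} + v_{11} + v_{12} — sig = [2:1,1,1]
  • {6,9}:  v_{6} + v_{9} = v_{3} + v_{4} + v_{5} — sig = [2:1,1,1]
  • {6,10}:  v_{6} + v_{10} = v_{2} + v_{3} + v_{7} — sig = [2:1,1,1]
  • {8,11}:  v_{8} + v_{11} = v_{3} + v_{4} + v_{5} — sig = [2:1,1,1]
  • {1,7}:  v_{1} + v_{7} = v_{2} + v_{4} + v_{6} + v_{11} — sig = [2:1,1,1,1]
  • {5,10}:  v_{5} + v_{10} = v_{2} + v_{3} + v_{11} + v_{12} — sig = [2:1,1,1,1]
  • {7,8}:  v_{7} + v_{8} = v_{3} + v_{4} + v_{6} + v_{12} — sig = [2:1,1,1,1]
  • {7,9}:  v_{7} + v_{9} = v_{3} + v_{4} + v_{11} + v_{12} — sig = [2:1,1,1,1]
  • {1,8}:  v_{1} + v_{8} = v_{4} + 2·v_{5} + v_{6} — sig = [2:1,1,2]
  • {1,9}:  v_{1} + v_{9} = v_{4} + 2·v_{5} + v_{11} — sig = [2:1,1,2]
  • {9,10}:  v_{9} + v_{10} = v_{3} + 2·v_{11} + 2·v_{12} — sig = [2:1,2,2]
  • {8,9}:  v_{8} + v_{9} = 2·v_{3} + 2·v_{4} + 2·v_{5} + v_{12} — sig = [2:1,2,2,2]
  • {2,3,4}:  v_{2} + v_{3} + v_{4} = 0 — sig = [3:]
  • {6,11,12}:  v_{6} + v_{11} + v_{12} = 0 — sig = [3:]
  • {2,3,7,11,12}:  v_{2} + v_{3} + v_{7} + v_{11} + v_{12} = v_{10} — sig = [5:1]
  • {2,4,5,6,11}:  v_{2} + v_{4} + v_{5} + v_{6} + v_{11} = v_{1} — sig = [5:1]
  • {3,4,5,6,12}:  v_{3} + v_{4} + v_{5} + v_{6} + v_{12} = v_{8} — sig = [5:1]
  • {3,4,5,11,12}:  v_{3} + v_{4} + v_{5} + v_{11} + v_{12} = v_{9} — sig = [5:1]

Signatures (|P|; sorted positive RHS coefficients), sorted:
{ [2:],  [2:1,1] ×2,  [2:1,1,1] ×8,  [2:1,1,1,1] ×4,  [2:1,1,2] ×2,  [2:1,2,2],  [2:1,2,2,2],  [3:] ×2,  [5:1] ×4 }


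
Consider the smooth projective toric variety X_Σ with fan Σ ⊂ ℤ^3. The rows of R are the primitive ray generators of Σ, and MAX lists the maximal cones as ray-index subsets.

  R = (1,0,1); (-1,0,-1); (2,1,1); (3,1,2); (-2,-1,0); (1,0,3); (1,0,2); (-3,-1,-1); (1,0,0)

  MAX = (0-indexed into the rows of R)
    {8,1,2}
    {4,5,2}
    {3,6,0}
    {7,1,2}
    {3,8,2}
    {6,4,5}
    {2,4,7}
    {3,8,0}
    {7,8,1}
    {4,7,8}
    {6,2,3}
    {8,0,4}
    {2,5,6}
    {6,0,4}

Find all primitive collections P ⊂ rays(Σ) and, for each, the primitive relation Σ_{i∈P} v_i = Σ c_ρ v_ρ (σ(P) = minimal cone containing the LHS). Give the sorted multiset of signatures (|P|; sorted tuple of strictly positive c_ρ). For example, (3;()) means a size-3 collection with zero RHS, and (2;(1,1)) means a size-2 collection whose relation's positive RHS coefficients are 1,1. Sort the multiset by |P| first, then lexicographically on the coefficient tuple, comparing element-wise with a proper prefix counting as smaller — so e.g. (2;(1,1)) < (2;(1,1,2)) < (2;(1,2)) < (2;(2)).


|primitive collections| = 18. Relations:

  • {0,1}:  v_{0} + v_{1} = 0 — sig = (2;())
  • {0,2}:  v_{0} + v_{2} = v_{3} — sig = (2;(1))
  • {0,7}:  v_{0} + v_{7} = v_{4} — sig = (2;(1))
  • {1,3}:  v_{1} + v_{3} = v_{2} — sig = (2;(1))
  • {1,4}:  v_{1} + v_{4} = v_{7} — sig = (2;(1))
  • {3,4}:  v_{3} + v_{4} = v_{6} — sig = (2;(1))
  • {1,6}:  v_{1} + v_{6} = v_{2} + v_{4} — sig = (2;(1,1))
  • {3,7}:  v_{3} + v_{7} = v_{2} + v_{4} — sig = (2;(1,1))
  • {5,8}:  v_{5} + v_{8} = v_{0} + v_{6} — sig = (2;(1,1))
  • {3,5}:  v_{3} + v_{5} = v_{2} + 2·v_{6} — sig = (2;(1,2))
  • {6,7}:  v_{6} + v_{7} = v_{2} + 2·v_{4} — sig = (2;(1,2))
  • {0,5}:  v_{0} + v_{5} = 2·v_{6} — sig = (2;(2))
  • {6,8}:  v_{6} + v_{8} = 2·v_{0} — sig = (2;(2))
  • {1,5}:  v_{1} + v_{5} = 2·v_{2} + 2·v_{4} — sig = (2;(2,2))
  • {5,7}:  v_{5} + v_{7} = 2·v_{2} + 3·v_{4} — sig = (2;(2,3))
  • {2,7,8}:  v_{2} + v_{7} + v_{8} = 0 — sig = (3;())
  • {2,4,6}:  v_{2} + v_{4} + v_{6} = v_{5} — sig = (3;(1))
  • {2,4,8}:  v_{2} + v_{4} + v_{8} = v_{0} — sig = (3;(1))

so the primitive-relation signature multiset is
    |P|=2: 15 collections, coeffs (), (1), (1), (1), (1), (1), (1,1), (1,1), (1,1), (1,2), (1,2), (2), (2), (2,2), (2,3)
    |P|=3: 3 collections, coeffs (), (1), (1)


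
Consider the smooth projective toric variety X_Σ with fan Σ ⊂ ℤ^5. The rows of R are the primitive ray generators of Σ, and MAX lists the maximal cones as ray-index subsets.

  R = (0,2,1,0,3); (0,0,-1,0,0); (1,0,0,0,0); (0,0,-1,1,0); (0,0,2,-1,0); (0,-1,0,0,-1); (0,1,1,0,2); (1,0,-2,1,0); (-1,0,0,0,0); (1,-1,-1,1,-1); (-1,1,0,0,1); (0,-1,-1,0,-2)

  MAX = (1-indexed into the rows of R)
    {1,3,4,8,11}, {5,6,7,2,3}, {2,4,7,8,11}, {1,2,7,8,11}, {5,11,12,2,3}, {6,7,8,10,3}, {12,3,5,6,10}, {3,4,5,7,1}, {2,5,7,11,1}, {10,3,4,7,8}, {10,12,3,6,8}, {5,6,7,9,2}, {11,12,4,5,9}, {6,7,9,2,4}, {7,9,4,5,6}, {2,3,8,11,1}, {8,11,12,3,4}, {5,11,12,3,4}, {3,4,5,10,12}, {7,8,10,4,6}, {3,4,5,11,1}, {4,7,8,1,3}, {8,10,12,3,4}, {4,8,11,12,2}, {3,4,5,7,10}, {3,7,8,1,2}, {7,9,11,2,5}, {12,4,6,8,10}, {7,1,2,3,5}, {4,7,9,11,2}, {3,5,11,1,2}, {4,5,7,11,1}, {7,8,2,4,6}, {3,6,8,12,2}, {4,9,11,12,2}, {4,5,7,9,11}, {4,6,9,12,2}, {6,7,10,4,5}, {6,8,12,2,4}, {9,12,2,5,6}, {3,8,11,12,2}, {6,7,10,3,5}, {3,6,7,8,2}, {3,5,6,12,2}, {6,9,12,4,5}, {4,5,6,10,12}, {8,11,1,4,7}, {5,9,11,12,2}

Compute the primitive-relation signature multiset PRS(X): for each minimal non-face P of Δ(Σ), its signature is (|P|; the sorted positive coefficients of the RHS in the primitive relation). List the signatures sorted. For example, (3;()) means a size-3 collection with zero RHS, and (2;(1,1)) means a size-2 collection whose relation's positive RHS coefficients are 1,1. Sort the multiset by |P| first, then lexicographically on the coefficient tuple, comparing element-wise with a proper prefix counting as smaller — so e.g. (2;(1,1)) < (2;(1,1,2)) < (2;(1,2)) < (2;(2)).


Σ has 17 primitive collections:

  {3,9}:  v_{3} + v_{9} = 0  →  sig = (2;())
  {7,12}:  v_{7} + v_{12} = 0  →  sig = (2;())
  {1,6}:  v_{1} + v_{6} = v_{7}  →  sig = (2;(1))
  {5,8}:  v_{5} + v_{8} = v_{3}  →  sig = (2;(1))
  {6,11}:  v_{6} + v_{11} = v_{9}  →  sig = (2;(1))
  {10,11}:  v_{10} + v_{11} = v_{4}  →  sig = (2;(1))
  {1,9}:  v_{1} + v_{9} = v_{7} + v_{11}  →  sig = (2;(1,1))
  {1,12}:  v_{1} + v_{12} = v_{3} + v_{11}  →  sig = (2;(1,1))
  {2,10}:  v_{2} + v_{10} = v_{6} + v_{8}  →  sig = (2;(1,1))
  {8,9}:  v_{8} + v_{9} = v_{2} + v_{4}  →  sig = (2;(1,1))
  {9,10}:  v_{9} + v_{10} = v_{4} + v_{6}  →  sig = (2;(1,1))
  {1,10}:  v_{1} + v_{10} = v_{3} + v_{4} + v_{7}  →  sig = (2;(1,1,1))
  {2,4,5}:  v_{2} + v_{4} + v_{5} = 0  →  sig = (3;())
  {2,3,4}:  v_{2} + v_{3} + v_{4} = v_{8}  →  sig = (3;(1))
  {3,4,6}:  v_{3} + v_{4} + v_{6} = v_{10}  →  sig = (3;(1))
  {3,7,11}:  v_{3} + v_{7} + v_{11} = v_{1}  →  sig = (3;(1))
  {1,2,4}:  v_{1} + v_{2} + v_{4} = v_{7} + v_{8} + v_{11}  →  sig = (3;(1,1,1))

Hence PRS(X_Σ) =
[(2;()), (2;()), (2;(1)), (2;(1)), (2;(1)), (2;(1)), (2;(1,1)), (2;(1,1)), (2;(1,1)), (2;(1,1)), (2;(1,1)), (2;(1,1,1)), (3;()), (3;(1)), (3;(1)), (3;(1)), (3;(1,1,1))]


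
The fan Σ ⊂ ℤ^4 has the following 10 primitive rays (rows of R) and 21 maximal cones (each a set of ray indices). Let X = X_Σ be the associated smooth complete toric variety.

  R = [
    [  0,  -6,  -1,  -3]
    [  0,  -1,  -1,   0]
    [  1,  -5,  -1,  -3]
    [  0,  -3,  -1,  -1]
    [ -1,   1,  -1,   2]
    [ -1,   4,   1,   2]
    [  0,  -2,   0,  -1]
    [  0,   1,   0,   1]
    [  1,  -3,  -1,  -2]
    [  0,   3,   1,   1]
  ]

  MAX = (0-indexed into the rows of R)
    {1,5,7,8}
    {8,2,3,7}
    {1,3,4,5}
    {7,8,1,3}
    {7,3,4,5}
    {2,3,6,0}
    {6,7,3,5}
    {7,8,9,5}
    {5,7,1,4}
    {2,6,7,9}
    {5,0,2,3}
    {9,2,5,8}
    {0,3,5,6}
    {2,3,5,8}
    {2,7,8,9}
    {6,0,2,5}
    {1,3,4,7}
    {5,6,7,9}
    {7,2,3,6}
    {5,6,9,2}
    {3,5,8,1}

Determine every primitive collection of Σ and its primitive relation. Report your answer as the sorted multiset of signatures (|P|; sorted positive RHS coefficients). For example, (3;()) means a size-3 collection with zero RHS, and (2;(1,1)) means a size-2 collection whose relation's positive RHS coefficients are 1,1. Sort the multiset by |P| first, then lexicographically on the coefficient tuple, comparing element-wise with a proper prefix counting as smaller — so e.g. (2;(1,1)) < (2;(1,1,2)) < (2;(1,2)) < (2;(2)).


Minimal non-faces — 18 found among 10 rays, 21 max cones:

  {3,9}:  v_{3} + v_{9} = 0  ⇒ sig = (2;())
  {1,6}:  v_{1} + v_{6} = v_{3}  ⇒ sig = (2;(1))
  {6,8}:  v_{6} + v_{8} = v_{2}  ⇒ sig = (2;(1))
  {0,7}:  v_{0} + v_{7} = v_{3} + v_{6}  ⇒ sig = (2;(1,1))
  {1,2}:  v_{1} + v_{2} = v_{3} + v_{8}  ⇒ sig = (2;(1,1))
  {2,4}:  v_{2} + v_{4} = v_{1} + v_{3}  ⇒ sig = (2;(1,1))
  {0,9}:  v_{0} + v_{9} = v_{2} + v_{5} + v_{6}  ⇒ sig = (2;(1,1,1))
  {1,9}:  v_{1} + v_{9} = v_{5} + v_{7} + v_{8}  ⇒ sig = (2;(1,1,1))
  {4,9}:  v_{4} + v_{9} = v_{1} + v_{5} + v_{7}  ⇒ sig = (2;(1,1,1))
  {0,1}:  v_{0} + v_{1} = v_{2} + 2·v_{3} + v_{5}  ⇒ sig = (2;(1,1,2))
  {0,8}:  v_{0} + v_{8} = 2·v_{2} + v_{3} + v_{5}  ⇒ sig = (2;(1,1,2))
  {4,6}:  v_{4} + v_{6} = 2·v_{3} + v_{5} + v_{7}  ⇒ sig = (2;(1,1,2))
  {0,4}:  v_{0} + v_{4} = 3·v_{3} + v_{5}  ⇒ sig = (2;(1,3))
  {4,8}:  v_{4} + v_{8} = 2·v_{1}  ⇒ sig = (2;(2))
  {2,5,7}:  v_{2} + v_{5} + v_{7} = 0  ⇒ sig = (3;())
  {1,3,5,7}:  v_{1} + v_{3} + v_{5} + v_{7} = v_{4}  ⇒ sig = (4;(1))
  {2,3,5,6}:  v_{2} + v_{3} + v_{5} + v_{6} = v_{0}  ⇒ sig = (4;(1))
  {3,5,7,8}:  v_{3} + v_{5} + v_{7} + v_{8} = v_{1}  ⇒ sig = (4;(1))

Hence PRS(X_Σ) =
{ (2;()),  (2;(1)) ×2,  (2;(1,1)) ×3,  (2;(1,1,1)) ×3,  (2;(1,1,2)) ×3,  (2;(1,3)),  (2;(2)),  (3;()),  (4;(1)) ×3 }


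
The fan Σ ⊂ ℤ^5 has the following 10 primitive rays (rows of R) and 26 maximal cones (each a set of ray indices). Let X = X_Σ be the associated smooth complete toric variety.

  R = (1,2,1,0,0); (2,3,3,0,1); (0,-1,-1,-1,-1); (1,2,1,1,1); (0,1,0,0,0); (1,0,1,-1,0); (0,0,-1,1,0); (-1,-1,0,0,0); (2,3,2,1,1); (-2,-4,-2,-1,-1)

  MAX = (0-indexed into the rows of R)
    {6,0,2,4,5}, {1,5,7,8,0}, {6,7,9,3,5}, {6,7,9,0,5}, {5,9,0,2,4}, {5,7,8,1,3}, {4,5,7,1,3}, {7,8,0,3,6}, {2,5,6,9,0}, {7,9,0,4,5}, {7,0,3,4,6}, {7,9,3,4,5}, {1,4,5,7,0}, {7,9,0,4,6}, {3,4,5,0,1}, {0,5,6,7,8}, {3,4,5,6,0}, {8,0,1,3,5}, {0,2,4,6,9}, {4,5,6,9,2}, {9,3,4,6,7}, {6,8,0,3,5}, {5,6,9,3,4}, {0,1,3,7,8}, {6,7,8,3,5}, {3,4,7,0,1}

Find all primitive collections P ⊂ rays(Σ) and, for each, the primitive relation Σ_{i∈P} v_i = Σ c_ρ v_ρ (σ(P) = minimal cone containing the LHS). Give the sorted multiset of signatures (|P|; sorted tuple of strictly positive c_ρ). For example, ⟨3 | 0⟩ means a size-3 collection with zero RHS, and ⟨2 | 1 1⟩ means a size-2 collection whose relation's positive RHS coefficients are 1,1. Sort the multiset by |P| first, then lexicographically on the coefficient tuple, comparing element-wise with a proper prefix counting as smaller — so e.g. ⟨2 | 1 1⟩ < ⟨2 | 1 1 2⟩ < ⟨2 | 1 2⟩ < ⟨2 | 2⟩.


Primitive collections (12):

  P = {1,6}:  v_{1} + v_{6} = v_{8}  →  sig = ⟨2 | 1⟩
  P = {1,2}:  v_{1} + v_{2} = v_{0} + v_{5}  →  sig = ⟨2 | 1 1⟩
  P = {1,9}:  v_{1} + v_{9} = v_{5} + v_{7}  →  sig = ⟨2 | 1 1⟩
  P = {2,7}:  v_{2} + v_{7} = v_{0} + v_{9}  →  sig = ⟨2 | 1 1⟩
  P = {4,8}:  v_{4} + v_{8} = v_{0} + v_{3}  →  sig = ⟨2 | 1 1⟩
  P = {2,3}:  v_{2} + v_{3} = v_{4} + v_{5} + v_{6}  →  sig = ⟨2 | 1 1 1⟩
  P = {2,8}:  v_{2} + v_{8} = v_{0} + v_{5} + v_{6}  →  sig = ⟨2 | 1 1 1⟩
  P = {8,9}:  v_{8} + v_{9} = v_{5} + v_{6} + v_{7}  →  sig = ⟨2 | 1 1 1⟩
  P = {0,3,9}:  v_{0} + v_{3} + v_{9} = 0  →  sig = ⟨3 | 0⟩
  P = {4,5,6,7}:  v_{4} + v_{5} + v_{6} + v_{7} = 0  →  sig = ⟨4 | 0⟩
  P = {0,3,5,7}:  v_{0} + v_{3} + v_{5} + v_{7} = v_{1}  →  sig = ⟨4 | 1⟩
  P = {0,4,5,6,9}:  v_{0} + v_{4} + v_{5} + v_{6} + v_{9} = v_{2}  →  sig = ⟨5 | 1⟩

Sorted signature multiset PRS(X):
{ ⟨2 | 1⟩,  ⟨2 | 1 1⟩ ×4,  ⟨2 | 1 1 1⟩ ×3,  ⟨3 | 0⟩,  ⟨4 | 0⟩,  ⟨4 | 1⟩,  ⟨5 | 1⟩ }


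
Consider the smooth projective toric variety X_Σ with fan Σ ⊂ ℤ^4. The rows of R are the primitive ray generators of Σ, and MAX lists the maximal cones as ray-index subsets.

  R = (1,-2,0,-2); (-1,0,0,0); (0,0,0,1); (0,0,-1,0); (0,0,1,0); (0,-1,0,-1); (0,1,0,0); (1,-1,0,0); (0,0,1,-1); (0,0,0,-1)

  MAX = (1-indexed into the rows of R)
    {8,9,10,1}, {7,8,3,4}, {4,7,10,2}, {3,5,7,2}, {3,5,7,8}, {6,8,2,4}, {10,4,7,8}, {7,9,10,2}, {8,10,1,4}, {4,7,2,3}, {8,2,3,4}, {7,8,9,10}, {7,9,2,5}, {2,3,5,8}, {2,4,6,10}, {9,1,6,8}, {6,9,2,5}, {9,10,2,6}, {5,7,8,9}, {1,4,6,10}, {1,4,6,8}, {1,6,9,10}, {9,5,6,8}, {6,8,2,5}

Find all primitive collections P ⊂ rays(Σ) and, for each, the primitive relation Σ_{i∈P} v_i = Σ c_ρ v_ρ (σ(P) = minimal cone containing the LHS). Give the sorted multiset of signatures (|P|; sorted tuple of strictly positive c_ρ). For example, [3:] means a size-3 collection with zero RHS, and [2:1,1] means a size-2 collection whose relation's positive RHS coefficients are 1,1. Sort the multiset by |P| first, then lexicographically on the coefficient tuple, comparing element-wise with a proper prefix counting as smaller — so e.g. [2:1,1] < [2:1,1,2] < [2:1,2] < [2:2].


|primitive collections| = 15. Relations:

  • {3,10}:  v_{3} + v_{10} = 0 — sig = [2:]
  • {4,5}:  v_{4} + v_{5} = 0 — sig = [2:]
  • {3,9}:  v_{3} + v_{9} = v_{5} — sig = [2:1]
  • {4,9}:  v_{4} + v_{9} = v_{10} — sig = [2:1]
  • {5,10}:  v_{5} + v_{10} = v_{9} — sig = [2:1]
  • {6,7}:  v_{6} + v_{7} = v_{10} — sig = [2:1]
  • {1,3}:  v_{1} + v_{3} = v_{6} + v_{8} — sig = [2:1,1]
  • {3,6}:  v_{3} + v_{6} = v_{2} + v_{8} — sig = [2:1,1]
  • {1,5}:  v_{1} + v_{5} = v_{6} + v_{8} + v_{9} — sig = [2:1,1,1]
  • {1,7}:  v_{1} + v_{7} = v_{8} + 2·v_{10} — sig = [2:1,2]
  • {1,2}:  v_{1} + v_{2} = 2·v_{6} — sig = [2:2]
  • {2,7,8}:  v_{2} + v_{7} + v_{8} = 0 — sig = [3:]
  • {2,8,10}:  v_{2} + v_{8} + v_{10} = v_{6} — sig = [3:1]
  • {6,8,10}:  v_{6} + v_{8} + v_{10} = v_{1} — sig = [3:1]
  • {2,8,9}:  v_{2} + v_{8} + v_{9} = v_{5} + v_{6} — sig = [3:1,1]

Signatures (|P|; sorted positive RHS coefficients), sorted:
    |P|=2: 11 collections, coeffs (), (), (1), (1), (1), (1), (1,1), (1,1), (1,1,1), (1,2), (2)
    |P|=3: 4 collections, coeffs (), (1), (1), (1,1)
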